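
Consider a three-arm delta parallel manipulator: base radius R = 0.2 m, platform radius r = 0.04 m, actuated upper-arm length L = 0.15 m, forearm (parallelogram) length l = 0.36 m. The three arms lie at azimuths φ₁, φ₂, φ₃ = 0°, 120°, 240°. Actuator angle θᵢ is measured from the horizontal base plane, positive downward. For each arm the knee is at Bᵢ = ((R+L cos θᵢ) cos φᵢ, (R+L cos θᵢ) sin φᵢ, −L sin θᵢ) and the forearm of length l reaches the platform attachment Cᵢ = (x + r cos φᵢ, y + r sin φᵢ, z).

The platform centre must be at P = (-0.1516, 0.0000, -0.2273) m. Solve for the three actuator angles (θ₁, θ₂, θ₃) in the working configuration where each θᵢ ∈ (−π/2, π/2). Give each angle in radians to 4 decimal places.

φ1=0.0° → target in arm frame (-0.1516, 0.0000)
  e−x'=0.3116;  (l²−L²−(e−x')²−y'²−z²)/2L = -0.1389
  θ1 = atan2(B,A) + arccos(C/0.3857) = 1.3089
arm 2 (φ=120.0°): x'=0.0758, y'=0.1313
  A=0.0842, B=-0.2273, C=(l²−L²−A²−y'²−z²)/(2L)=0.1037
  γ=atan2(-0.2273,0.0842)=-1.2160;  ψ=arccos(0.4278)=1.1287;  θ2=γ+ψ≈-0.0873
rotate P by −φ3: (0.0758, -0.1313, -0.2273)
  A cos θ + B sin θ = C:  0.0842·cos θ + -0.2273·sin θ = 0.1037
  γ=atan2(-0.2273,0.0842)=-1.2160;  ψ=arccos(0.4278)=1.1287;  θ3=γ+ψ≈-0.0873

θ₁ = 1.3089, θ₂ = -0.0873, θ₃ = -0.0873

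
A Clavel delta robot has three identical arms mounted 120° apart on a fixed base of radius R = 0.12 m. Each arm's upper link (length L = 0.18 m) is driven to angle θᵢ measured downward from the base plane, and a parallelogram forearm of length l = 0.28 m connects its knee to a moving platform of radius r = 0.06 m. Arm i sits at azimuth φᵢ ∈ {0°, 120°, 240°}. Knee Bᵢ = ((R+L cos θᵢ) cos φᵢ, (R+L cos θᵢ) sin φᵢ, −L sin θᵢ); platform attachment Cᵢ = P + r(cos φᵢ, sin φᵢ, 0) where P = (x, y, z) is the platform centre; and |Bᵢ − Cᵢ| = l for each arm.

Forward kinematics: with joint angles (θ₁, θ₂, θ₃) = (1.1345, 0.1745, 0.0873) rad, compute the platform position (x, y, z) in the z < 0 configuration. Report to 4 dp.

(-0.1396, -0.0079, -0.2113)

arm 1 at φ=0.0°: ρ1 = 0.1361;  O1 = (0.1361, 0.0000, -0.1631)
φ2=120.0°: virtual centre (-0.1186, 0.2055, -0.0313), radius l
O3 = (0.2393·cos240.0°, 0.2393·sin240.0°, -0.0157) = (-0.1197, -0.2073, -0.0157)
eliminate P² terms by subtracting sphere 1 from 2 and 3
linear system: -0.5094x+0.4110y = 0.0121−0.2638z; -0.5114x+-0.4145y = 0.0124−0.2949z
det = 0.4213;  x = -0.0240+0.5471z,  y = -0.0002+0.0363z
quadratic in z: (1.3007)z²+(0.1511)z+(-0.0262)=0, √Δ=0.3986 → z ∈ {-0.2113, 0.0952}; z = -0.2113 (taking z<0)
x = -0.1396, y = -0.0079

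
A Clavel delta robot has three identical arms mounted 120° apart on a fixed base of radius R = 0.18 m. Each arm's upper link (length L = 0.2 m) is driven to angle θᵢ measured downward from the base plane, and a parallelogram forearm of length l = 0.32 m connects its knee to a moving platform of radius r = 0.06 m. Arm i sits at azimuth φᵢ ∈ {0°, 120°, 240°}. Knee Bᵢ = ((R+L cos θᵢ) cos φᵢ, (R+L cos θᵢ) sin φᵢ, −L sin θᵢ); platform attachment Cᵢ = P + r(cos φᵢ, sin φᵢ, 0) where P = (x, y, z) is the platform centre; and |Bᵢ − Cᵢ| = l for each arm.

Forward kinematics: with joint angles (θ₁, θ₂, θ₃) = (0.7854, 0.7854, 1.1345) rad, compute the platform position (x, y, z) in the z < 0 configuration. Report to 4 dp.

(0.0314, 0.0544, -0.3571)

O1 = (0.2614·cos0.0°, 0.2614·sin0.0°, -0.1414) = (0.2614, 0.0000, -0.1414)
arm 2 at φ=120.0°: ρ2 = 0.2614;  O2 = (-0.1307, 0.2264, -0.1414)
arm 3 at φ=240.0°: ρ3 = 0.2045;  O3 = (-0.1023, -0.1771, -0.1813)
|O₂|²−|O₁|² = 0.0000;  |O₃|²−|O₁|² = -0.0137
[-0.7843 0.4528 0.0000]·P = 0.0000;  [-0.7274 -0.3542 -0.0797]·P = -0.0137
det = 0.6072;  x = 0.0102+-0.0594z,  y = 0.0176+-0.1029z
into |P−O₁|² = l²: 1.0141z² + 0.3091z + -0.0190 = 0;  Δ = 0.1725;  z = -0.3571 or 0.0524 → z<0 root = -0.3571
x = 0.0314, y = 0.0544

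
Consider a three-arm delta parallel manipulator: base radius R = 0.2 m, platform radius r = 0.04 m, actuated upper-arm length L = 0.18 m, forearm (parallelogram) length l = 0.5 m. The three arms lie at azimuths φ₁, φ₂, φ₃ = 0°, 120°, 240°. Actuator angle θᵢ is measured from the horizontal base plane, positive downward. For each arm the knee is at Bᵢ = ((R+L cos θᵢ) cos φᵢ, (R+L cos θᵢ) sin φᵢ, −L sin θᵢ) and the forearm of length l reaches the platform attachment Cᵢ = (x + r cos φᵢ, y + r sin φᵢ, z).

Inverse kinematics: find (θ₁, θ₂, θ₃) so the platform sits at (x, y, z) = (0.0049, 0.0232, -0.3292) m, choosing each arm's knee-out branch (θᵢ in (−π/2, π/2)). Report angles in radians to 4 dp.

φ1=0.0° → target in arm frame (0.0049, 0.0232)
  e−x'=0.1551;  (l²−L²−(e−x')²−y'²−z²)/2L = 0.2351
  θ1 = atan2(B,A) + arccos(C/0.3639) = -0.2621
φ2=120.0° → target in arm frame (0.0176, -0.0158)
  e−x'=0.1424;  (l²−L²−(e−x')²−y'²−z²)/2L = 0.2464
  √(A²+B²)=0.3587;  θ2 = -1.1626+0.8134 ≈ -0.3493
φ3=240.0° → target in arm frame (-0.0225, -0.0074)
  e−x'=0.1825;  (l²−L²−(e−x')²−y'²−z²)/2L = 0.2107
  γ=atan2(-0.3292,0.1825)=-1.0645;  ψ=arccos(0.5597)=0.9767;  θ3=γ+ψ≈-0.0878

θ₁ = -0.2621, θ₂ = -0.3493, θ₃ = -0.0878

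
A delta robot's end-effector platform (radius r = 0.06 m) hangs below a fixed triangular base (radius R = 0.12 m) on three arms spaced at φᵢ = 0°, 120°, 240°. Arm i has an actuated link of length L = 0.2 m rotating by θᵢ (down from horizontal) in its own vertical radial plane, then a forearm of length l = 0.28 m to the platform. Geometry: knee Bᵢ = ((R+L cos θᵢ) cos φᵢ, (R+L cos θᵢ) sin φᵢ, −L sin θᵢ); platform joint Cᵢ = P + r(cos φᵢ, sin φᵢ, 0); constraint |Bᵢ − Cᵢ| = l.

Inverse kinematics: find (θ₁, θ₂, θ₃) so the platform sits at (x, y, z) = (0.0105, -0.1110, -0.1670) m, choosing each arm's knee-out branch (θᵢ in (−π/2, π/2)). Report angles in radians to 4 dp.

arm 1 (φ=0.0°): x'=0.0105, y'=-0.1110
  A=0.0495, B=-0.1670, C=(l²−L²−A²−y'²−z²)/(2L)=-0.0107
  γ=atan2(-0.1670,0.0495)=-1.2826;  ψ=arccos(-0.0611)=1.6320;  θ1=γ+ψ≈0.3493
rotate P by −φ2: (-0.1014, 0.0464, -0.1670)
  A=0.1614, B=-0.1670, C=(l²−L²−A²−y'²−z²)/(2L)=-0.0442
  γ=atan2(-0.1670,0.1614)=-0.8025;  ψ=arccos(-0.1904)=1.7624;  θ2=γ+ψ≈0.9598
arm 3 (φ=240.0°): x'=0.0909, y'=0.0646
  A cos θ + B sin θ = C:  -0.0309·cos θ + -0.1670·sin θ = 0.0135
  θ3 = atan2(B,A) + arccos(C/0.1698) = -0.2622

θ₁ = 0.3493, θ₂ = 0.9598, θ₃ = -0.2622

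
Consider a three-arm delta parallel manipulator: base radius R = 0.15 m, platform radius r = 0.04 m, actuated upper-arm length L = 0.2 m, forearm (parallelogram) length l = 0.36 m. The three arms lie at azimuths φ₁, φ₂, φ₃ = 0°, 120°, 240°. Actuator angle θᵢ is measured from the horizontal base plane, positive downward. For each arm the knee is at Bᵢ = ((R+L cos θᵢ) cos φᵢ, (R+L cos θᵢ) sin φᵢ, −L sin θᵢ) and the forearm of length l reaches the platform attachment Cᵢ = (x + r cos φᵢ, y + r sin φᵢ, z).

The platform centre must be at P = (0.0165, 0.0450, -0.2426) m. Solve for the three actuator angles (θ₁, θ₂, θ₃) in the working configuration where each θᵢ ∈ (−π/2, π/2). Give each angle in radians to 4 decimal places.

rotate P by −φ1: (0.0165, 0.0450, -0.2426)
  A cos θ + B sin θ = C:  0.0935·cos θ + -0.2426·sin θ = 0.0499
  √(A²+B²)=0.2600;  θ1 = -1.2029+1.3775 ≈ 0.1746
arm 2 (φ=120.0°): x'=0.0307, y'=-0.0368
  A cos θ + B sin θ = C:  0.0793·cos θ + -0.2426·sin θ = 0.0578
  θ2 = atan2(B,A) + arccos(C/0.2552) = 0.0875
φ3=240.0° → target in arm frame (-0.0472, -0.0082)
  A=0.1572, B=-0.2426, C=(l²−L²−A²−y'²−z²)/(2L)=0.0149
  θ3 = atan2(B,A) + arccos(C/0.2891) = 0.5235

θ₁ = 0.1746, θ₂ = 0.0875, θ₃ = 0.5235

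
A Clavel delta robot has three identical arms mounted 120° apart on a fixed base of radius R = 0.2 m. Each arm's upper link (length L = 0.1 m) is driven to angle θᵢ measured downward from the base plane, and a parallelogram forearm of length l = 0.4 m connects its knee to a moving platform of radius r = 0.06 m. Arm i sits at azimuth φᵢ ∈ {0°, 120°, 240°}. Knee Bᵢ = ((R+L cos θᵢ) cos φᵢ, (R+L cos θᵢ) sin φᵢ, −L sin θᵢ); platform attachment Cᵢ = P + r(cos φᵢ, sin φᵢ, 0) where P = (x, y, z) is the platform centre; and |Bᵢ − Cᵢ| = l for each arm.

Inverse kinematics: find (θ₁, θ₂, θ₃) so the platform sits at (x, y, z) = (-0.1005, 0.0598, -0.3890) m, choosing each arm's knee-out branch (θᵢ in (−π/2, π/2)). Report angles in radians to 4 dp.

θ₁ = 1.3096, θ₂ = 0.1745, θ₃ = 0.7858

φ1=0.0° → target in arm frame (-0.1005, 0.0598)
  A cos θ + B sin θ = C:  0.2405·cos θ + -0.3890·sin θ = -0.3137
  √(A²+B²)=0.4573;  θ1 = -1.0171+2.3266 ≈ 1.3096
arm 2 (φ=120.0°): x'=0.1020, y'=0.0571
  A cos θ + B sin θ = C:  0.0380·cos θ + -0.3890·sin θ = -0.0301
  γ=atan2(-0.3890,0.0380)=-1.4735;  ψ=arccos(-0.0771)=1.6480;  θ2=γ+ψ≈0.1745
arm 3 (φ=240.0°): x'=-0.0015, y'=-0.1169
  A cos θ + B sin θ = C:  0.1415·cos θ + -0.3890·sin θ = -0.1751
  γ=atan2(-0.3890,0.1415)=-1.2218;  ψ=arccos(-0.4231)=2.0077;  θ3=γ+ψ≈0.7858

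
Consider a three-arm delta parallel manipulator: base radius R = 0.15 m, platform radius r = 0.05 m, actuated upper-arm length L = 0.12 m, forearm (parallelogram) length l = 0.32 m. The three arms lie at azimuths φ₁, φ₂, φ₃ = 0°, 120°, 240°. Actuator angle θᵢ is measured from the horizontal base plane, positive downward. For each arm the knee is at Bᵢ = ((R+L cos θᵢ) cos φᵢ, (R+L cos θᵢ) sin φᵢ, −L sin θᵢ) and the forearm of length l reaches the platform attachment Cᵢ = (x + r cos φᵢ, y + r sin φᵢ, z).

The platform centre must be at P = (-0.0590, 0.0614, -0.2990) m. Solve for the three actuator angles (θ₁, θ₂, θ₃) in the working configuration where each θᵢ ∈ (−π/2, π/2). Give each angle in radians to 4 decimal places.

θ₁ = 0.8728, θ₂ = 0.0873, θ₃ = 0.6981

φ1=0.0° → target in arm frame (-0.0590, 0.0614)
  e−x'=0.1590;  (l²−L²−(e−x')²−y'²−z²)/2L = -0.1269
  √(A²+B²)=0.3386;  θ1 = -1.0821+1.9548 ≈ 0.8728
arm 2 (φ=120.0°): x'=0.0827, y'=0.0204
  A=0.0173, B=-0.2990, C=(l²−L²−A²−y'²−z²)/(2L)=-0.0088
  γ=atan2(-0.2990,0.0173)=-1.5129;  ψ=arccos(-0.0295)=1.6003;  θ2=γ+ψ≈0.0873
φ3=240.0° → target in arm frame (-0.0237, -0.0818)
  A cos θ + B sin θ = C:  0.1237·cos θ + -0.2990·sin θ = -0.0974
  θ3 = atan2(B,A) + arccos(C/0.3236) = 0.6981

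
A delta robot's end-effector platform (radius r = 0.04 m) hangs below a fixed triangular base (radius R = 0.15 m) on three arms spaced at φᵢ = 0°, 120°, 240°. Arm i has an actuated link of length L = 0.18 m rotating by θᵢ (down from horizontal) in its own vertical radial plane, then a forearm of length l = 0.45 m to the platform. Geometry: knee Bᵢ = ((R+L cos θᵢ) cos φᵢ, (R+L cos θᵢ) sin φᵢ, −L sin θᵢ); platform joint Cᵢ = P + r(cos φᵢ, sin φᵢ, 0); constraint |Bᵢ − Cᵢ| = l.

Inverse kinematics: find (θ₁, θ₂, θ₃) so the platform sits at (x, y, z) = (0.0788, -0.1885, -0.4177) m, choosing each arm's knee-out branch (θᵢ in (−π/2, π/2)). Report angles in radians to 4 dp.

θ₁ = 0.3491, θ₂ = 1.2217, θ₃ = 0.1742

arm 1 (φ=0.0°): x'=0.0788, y'=-0.1885
  A cos θ + B sin θ = C:  0.0312·cos θ + -0.4177·sin θ = -0.1136
  θ1 = atan2(B,A) + arccos(C/0.4189) = 0.3491
arm 2 (φ=120.0°): x'=-0.2026, y'=0.0260
  A=0.3126, B=-0.4177, C=(l²−L²−A²−y'²−z²)/(2L)=-0.2855
  γ=atan2(-0.4177,0.3126)=-0.9283;  ψ=arccos(-0.5473)=2.1499;  θ2=γ+ψ≈1.2217
arm 3 (φ=240.0°): x'=0.1238, y'=0.1625
  A cos θ + B sin θ = C:  -0.0138·cos θ + -0.4177·sin θ = -0.0860
  θ3 = atan2(B,A) + arccos(C/0.4179) = 0.1742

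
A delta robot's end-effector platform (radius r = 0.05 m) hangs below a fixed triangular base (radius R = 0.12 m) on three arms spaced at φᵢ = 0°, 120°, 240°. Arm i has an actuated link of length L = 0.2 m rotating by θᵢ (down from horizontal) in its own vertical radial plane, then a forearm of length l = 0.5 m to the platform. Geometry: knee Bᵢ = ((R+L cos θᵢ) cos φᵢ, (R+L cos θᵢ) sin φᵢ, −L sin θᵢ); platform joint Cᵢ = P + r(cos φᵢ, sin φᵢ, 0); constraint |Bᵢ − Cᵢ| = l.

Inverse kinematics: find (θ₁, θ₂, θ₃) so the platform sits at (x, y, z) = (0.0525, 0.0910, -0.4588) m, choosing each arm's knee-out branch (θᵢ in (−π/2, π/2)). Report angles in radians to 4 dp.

θ₁ = 0.0876, θ₂ = 0.0874, θ₃ = 0.5237

φ1=0.0° → target in arm frame (0.0525, 0.0910)
  e−x'=0.0175;  (l²−L²−(e−x')²−y'²−z²)/2L = -0.0227
  θ1 = atan2(B,A) + arccos(C/0.4591) = 0.0876
arm 2 (φ=120.0°): x'=0.0526, y'=-0.0910
  A=0.0174, B=-0.4588, C=(l²−L²−A²−y'²−z²)/(2L)=-0.0227
  √(A²+B²)=0.4591;  θ2 = -1.5328+1.6202 ≈ 0.0874
arm 3 (φ=240.0°): x'=-0.1051, y'=0.0000
  A cos θ + B sin θ = C:  0.1751·cos θ + -0.4588·sin θ = -0.0779
  γ=atan2(-0.4588,0.1751)=-1.2063;  ψ=arccos(-0.1585)=1.7300;  θ3=γ+ψ≈0.5237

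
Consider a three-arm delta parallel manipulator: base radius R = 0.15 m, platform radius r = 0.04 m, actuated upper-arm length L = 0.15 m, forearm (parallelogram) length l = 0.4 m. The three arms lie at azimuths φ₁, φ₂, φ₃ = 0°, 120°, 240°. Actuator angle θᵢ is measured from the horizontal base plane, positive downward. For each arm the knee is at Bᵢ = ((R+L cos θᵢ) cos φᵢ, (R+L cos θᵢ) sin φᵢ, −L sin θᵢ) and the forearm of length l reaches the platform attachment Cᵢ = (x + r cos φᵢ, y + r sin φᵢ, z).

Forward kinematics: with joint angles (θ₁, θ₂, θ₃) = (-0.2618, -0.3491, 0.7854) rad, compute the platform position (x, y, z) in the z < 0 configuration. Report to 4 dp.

(0.0629, 0.1247, -0.2892)

φ1=0.0°: virtual centre (0.2549, 0.0000, 0.0388), radius l
arm 2 at φ=120.0°: (R−r)+L cos θ2 = 0.2510;  O2 = (-0.1255, 0.2173, 0.0513)
O3 = (0.2161·cos240.0°, 0.2161·sin240.0°, -0.1061) = (-0.1080, -0.1871, -0.1061)
eliminate P² terms by subtracting sphere 1 from 2 and 3
[-0.7607 0.4347 0.0250]·P = -0.0009;  [-0.7258 -0.3742 -0.2898]·P = -0.0085
det = 0.6002;  x = 0.0067+-0.1943z,  y = 0.0098+-0.3975z
sphere 1 gives Az²+Bz+C=0 with A=1.1957, B=0.0110, C=-0.0968;  B²−4AC=0.4632;  roots -0.2892, 0.2800;  negative root z = -0.2892
x = 0.0629, y = 0.1247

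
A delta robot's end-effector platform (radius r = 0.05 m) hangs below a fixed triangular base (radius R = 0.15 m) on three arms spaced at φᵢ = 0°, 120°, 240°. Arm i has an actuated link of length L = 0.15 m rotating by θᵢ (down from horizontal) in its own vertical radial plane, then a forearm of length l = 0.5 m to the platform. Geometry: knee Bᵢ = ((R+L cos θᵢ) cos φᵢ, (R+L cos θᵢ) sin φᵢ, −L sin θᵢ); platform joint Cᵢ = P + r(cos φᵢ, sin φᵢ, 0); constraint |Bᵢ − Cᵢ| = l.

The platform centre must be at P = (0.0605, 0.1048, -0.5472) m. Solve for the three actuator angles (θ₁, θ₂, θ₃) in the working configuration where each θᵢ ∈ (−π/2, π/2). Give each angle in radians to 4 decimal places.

θ₁ = 0.6110, θ₂ = 0.6110, θ₃ = 1.1346

rotate P by −φ1: (0.0605, 0.1048, -0.5472)
  A cos θ + B sin θ = C:  0.0395·cos θ + -0.5472·sin θ = -0.2816
  θ1 = atan2(B,A) + arccos(C/0.5486) = 0.6110
rotate P by −φ2: (0.0605, -0.1048, -0.5472)
  e−x'=0.0395;  (l²−L²−(e−x')²−y'²−z²)/2L = -0.2816
  θ2 = atan2(B,A) + arccos(C/0.5486) = 0.6110
arm 3 (φ=240.0°): x'=-0.1210, y'=0.0000
  A cos θ + B sin θ = C:  0.2210·cos θ + -0.5472·sin θ = -0.4026
  θ3 = atan2(B,A) + arccos(C/0.5901) = 1.1346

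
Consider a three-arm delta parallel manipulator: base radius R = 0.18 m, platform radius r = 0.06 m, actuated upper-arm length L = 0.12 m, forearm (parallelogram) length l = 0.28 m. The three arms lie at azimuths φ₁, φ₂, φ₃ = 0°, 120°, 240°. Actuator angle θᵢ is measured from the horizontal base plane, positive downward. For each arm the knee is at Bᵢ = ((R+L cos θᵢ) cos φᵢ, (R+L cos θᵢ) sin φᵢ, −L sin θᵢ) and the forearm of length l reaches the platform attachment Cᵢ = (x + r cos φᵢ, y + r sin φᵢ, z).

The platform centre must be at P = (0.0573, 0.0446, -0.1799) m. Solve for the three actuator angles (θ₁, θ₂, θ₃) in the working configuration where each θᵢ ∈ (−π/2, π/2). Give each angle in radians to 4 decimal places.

arm 1 (φ=0.0°): x'=0.0573, y'=0.0446
  A cos θ + B sin θ = C:  0.0627·cos θ + -0.1799·sin θ = 0.1071
  γ=atan2(-0.1799,0.0627)=-1.2354;  ψ=arccos(0.5624)=0.9735;  θ1=γ+ψ≈-0.2619
φ2=120.0° → target in arm frame (0.0100, -0.0719)
  e−x'=0.1100;  (l²−L²−(e−x')²−y'²−z²)/2L = 0.0598
  √(A²+B²)=0.2109;  θ2 = -1.0219+1.2832 ≈ 0.2613
rotate P by −φ3: (-0.0673, 0.0273, -0.1799)
  A cos θ + B sin θ = C:  0.1873·cos θ + -0.1799·sin θ = -0.0174
  γ=atan2(-0.1799,0.1873)=-0.7653;  ψ=arccos(-0.0671)=1.6380;  θ3=γ+ψ≈0.8726

θ₁ = -0.2619, θ₂ = 0.2613, θ₃ = 0.8726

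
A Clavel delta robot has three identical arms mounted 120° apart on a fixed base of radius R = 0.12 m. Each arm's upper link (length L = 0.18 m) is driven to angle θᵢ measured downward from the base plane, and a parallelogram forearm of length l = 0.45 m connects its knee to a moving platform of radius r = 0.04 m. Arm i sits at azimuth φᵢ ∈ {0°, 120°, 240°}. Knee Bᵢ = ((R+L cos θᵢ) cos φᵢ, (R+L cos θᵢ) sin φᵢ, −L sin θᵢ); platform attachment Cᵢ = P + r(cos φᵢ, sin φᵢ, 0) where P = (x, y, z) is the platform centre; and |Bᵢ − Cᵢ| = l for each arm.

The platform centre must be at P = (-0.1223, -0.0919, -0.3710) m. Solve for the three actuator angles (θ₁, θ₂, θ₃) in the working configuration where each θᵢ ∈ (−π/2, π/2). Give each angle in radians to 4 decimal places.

θ₁ = 0.6106, θ₂ = 0.2615, θ₃ = -0.3494

arm 1 (φ=0.0°): x'=-0.1223, y'=-0.0919
  A=0.2023, B=-0.3710, C=(l²−L²−A²−y'²−z²)/(2L)=-0.0470
  θ1 = atan2(B,A) + arccos(C/0.4226) = 0.6106
φ2=120.0° → target in arm frame (-0.0184, 0.1519)
  e−x'=0.0984;  (l²−L²−(e−x')²−y'²−z²)/2L = -0.0008
  √(A²+B²)=0.3838;  θ2 = -1.3114+1.5729 ≈ 0.2615
arm 3 (φ=240.0°): x'=0.1407, y'=-0.0600
  A=-0.0607, B=-0.3710, C=(l²−L²−A²−y'²−z²)/(2L)=0.0699
  γ=atan2(-0.3710,-0.0607)=-1.7331;  ψ=arccos(0.1860)=1.3837;  θ3=γ+ψ≈-0.3494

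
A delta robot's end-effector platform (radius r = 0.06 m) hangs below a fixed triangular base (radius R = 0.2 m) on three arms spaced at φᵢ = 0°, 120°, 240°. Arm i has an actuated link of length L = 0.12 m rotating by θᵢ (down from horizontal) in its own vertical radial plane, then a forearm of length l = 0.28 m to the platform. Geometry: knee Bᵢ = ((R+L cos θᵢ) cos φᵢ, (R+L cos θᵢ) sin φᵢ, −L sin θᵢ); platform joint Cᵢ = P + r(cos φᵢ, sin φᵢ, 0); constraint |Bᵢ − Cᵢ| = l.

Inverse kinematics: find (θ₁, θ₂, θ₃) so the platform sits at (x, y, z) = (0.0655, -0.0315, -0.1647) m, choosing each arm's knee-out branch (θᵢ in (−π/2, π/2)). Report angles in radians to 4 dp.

θ₁ = -0.3494, θ₂ = 0.9595, θ₃ = 0.5238

rotate P by −φ1: (0.0655, -0.0315, -0.1647)
  e−x'=0.0745;  (l²−L²−(e−x')²−y'²−z²)/2L = 0.1264
  √(A²+B²)=0.1808;  θ1 = -1.1460+0.7966 ≈ -0.3494
rotate P by −φ2: (-0.0600, -0.0410, -0.1647)
  e−x'=0.2000;  (l²−L²−(e−x')²−y'²−z²)/2L = -0.0201
  θ2 = atan2(B,A) + arccos(C/0.2591) = 0.9595
φ3=240.0° → target in arm frame (-0.0055, 0.0725)
  A cos θ + B sin θ = C:  0.1455·cos θ + -0.1647·sin θ = 0.0436
  √(A²+B²)=0.2197;  θ3 = -0.8473+1.3711 ≈ 0.5238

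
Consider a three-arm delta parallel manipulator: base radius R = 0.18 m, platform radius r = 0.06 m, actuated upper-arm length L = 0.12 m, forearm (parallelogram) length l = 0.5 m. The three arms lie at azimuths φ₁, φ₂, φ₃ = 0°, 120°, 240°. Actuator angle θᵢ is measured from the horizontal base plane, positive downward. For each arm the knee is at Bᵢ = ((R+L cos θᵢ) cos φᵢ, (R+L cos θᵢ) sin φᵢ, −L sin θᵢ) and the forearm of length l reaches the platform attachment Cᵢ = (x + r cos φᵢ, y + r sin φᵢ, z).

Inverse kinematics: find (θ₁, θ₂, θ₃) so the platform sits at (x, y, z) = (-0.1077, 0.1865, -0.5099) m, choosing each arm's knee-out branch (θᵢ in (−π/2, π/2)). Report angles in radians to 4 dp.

θ₁ = 1.3963, θ₂ = 0.0875, θ₃ = 1.3961

arm 1 (φ=0.0°): x'=-0.1077, y'=0.1865
  A=0.2277, B=-0.5099, C=(l²−L²−A²−y'²−z²)/(2L)=-0.4626
  √(A²+B²)=0.5584;  θ1 = -1.1508+2.5471 ≈ 1.3963
rotate P by −φ2: (0.2154, 0.0000, -0.5099)
  A=-0.0954, B=-0.5099, C=(l²−L²−A²−y'²−z²)/(2L)=-0.1396
  θ2 = atan2(B,A) + arccos(C/0.5187) = 0.0875
arm 3 (φ=240.0°): x'=-0.1077, y'=-0.1865
  A cos θ + B sin θ = C:  0.2277·cos θ + -0.5099·sin θ = -0.4626
  θ3 = atan2(B,A) + arccos(C/0.5584) = 1.3961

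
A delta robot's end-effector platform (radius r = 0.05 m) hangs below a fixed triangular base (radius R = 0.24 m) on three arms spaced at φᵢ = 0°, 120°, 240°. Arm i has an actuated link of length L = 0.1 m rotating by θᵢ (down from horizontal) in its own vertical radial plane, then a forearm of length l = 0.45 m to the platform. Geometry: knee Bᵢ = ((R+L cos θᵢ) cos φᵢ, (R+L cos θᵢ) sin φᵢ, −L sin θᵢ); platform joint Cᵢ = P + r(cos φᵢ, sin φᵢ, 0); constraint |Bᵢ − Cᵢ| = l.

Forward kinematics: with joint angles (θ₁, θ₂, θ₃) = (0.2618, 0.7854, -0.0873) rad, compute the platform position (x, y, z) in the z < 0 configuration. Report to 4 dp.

(0.0118, -0.0743, -0.3744)

arm 1 at φ=0.0°: (R−r)+L cos θ1 = 0.2866;  centre 1 = (0.2866, 0.0000, -0.0259)
centre 2 = (0.2607·cos120.0°, 0.2607·sin120.0°, -0.0707) = (-0.1304, 0.2258, -0.0707)
arm 3 at φ=240.0°: (R−r)+L cos θ3 = 0.2896;  centre 3 = (-0.1448, -0.2508, 0.0087)
eliminate P² terms by subtracting sphere 1 from 2 and 3
[-0.8339 0.4516 -0.0897]·P = -0.0098;  [-0.8628 -0.5016 0.0692]·P = 0.0012
Cramer: x(z) = 0.0055-0.0170z;  y(z) = -0.0117+0.1672z
into |P−centre ₁|² = l²: 1.0282z² + 0.0574z + -0.1227 = 0;  Δ = 0.5078;  z = -0.3744 or 0.3186 → z<0 root = -0.3744
x = 0.0118, y = -0.0743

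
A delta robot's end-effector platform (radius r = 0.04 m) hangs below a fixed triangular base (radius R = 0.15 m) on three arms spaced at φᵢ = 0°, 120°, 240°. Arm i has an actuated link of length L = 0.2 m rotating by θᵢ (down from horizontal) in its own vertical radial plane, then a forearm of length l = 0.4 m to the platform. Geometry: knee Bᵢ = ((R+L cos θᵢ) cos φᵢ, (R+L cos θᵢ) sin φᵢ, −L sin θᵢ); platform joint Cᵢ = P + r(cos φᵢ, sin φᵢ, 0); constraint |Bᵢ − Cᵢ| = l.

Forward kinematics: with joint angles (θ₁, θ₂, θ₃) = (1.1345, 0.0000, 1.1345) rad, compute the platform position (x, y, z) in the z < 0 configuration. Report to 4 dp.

(-0.1014, 0.1755, -0.3853)

φ1=0.0°: virtual centre (0.1945, 0.0000, -0.1813), radius l
φ2=120.0°: virtual centre (-0.1550, 0.2685, 0.0000), radius l
arm 3 at φ=240.0°: e+L cos θ3 = 0.1945;  O3 = (-0.0973, -0.1685, -0.1813)
eliminate P² terms by subtracting sphere 1 from 2 and 3
linear system: -0.6990x+0.5369y = 0.0254−0.3625z; -0.5836x+-0.3369y = 0.0000−0.0000z
det = 0.5488;  x = -0.0156+0.2225z,  y = 0.0270+-0.3855z
into |P−O₁|² = l²: 1.1981z² + 0.2482z + -0.0823 = 0;  Δ = 0.4558;  z = -0.3853 or 0.1782 → z<0 root = -0.3853
x = -0.1014, y = 0.1755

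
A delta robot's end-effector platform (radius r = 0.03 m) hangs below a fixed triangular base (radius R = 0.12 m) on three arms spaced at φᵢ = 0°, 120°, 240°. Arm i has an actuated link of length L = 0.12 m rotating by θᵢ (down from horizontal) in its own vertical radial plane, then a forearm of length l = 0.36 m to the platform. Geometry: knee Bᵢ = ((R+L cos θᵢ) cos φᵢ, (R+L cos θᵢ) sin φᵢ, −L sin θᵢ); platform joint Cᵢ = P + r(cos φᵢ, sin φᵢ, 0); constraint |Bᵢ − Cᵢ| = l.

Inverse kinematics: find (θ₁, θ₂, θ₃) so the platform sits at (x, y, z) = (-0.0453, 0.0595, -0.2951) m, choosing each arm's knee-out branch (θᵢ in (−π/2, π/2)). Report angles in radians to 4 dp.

rotate P by −φ1: (-0.0453, 0.0595, -0.2951)
  e−x'=0.1353;  (l²−L²−(e−x')²−y'²−z²)/2L = 0.0261
  √(A²+B²)=0.3246;  θ1 = -1.1409+1.4902 ≈ 0.3493
arm 2 (φ=120.0°): x'=0.0742, y'=0.0095
  A cos θ + B sin θ = C:  0.0158·cos θ + -0.2951·sin θ = 0.1157
  γ=atan2(-0.2951,0.0158)=-1.5172;  ψ=arccos(0.3916)=1.1684;  θ2=γ+ψ≈-0.3488
arm 3 (φ=240.0°): x'=-0.0289, y'=-0.0690
  e−x'=0.1189;  (l²−L²−(e−x')²−y'²−z²)/2L = 0.0384
  √(A²+B²)=0.3181;  θ3 = -1.1878+1.4497 ≈ 0.2618

θ₁ = 0.3493, θ₂ = -0.3488, θ₃ = 0.2618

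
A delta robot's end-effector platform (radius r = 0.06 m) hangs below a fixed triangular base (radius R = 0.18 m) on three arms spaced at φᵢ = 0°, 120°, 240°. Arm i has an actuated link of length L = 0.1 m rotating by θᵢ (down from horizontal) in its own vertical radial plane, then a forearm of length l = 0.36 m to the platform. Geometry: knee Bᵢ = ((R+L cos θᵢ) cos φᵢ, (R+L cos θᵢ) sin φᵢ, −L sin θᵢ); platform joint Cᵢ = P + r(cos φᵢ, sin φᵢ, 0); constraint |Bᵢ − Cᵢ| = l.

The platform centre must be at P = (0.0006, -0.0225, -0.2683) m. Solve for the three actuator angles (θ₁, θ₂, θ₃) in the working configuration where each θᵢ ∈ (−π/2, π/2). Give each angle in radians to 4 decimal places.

φ1=0.0° → target in arm frame (0.0006, -0.0225)
  A cos θ + B sin θ = C:  0.1194·cos θ + -0.2683·sin θ = 0.1643
  θ1 = atan2(B,A) + arccos(C/0.2937) = -0.1749
rotate P by −φ2: (-0.0198, 0.0107, -0.2683)
  e−x'=0.1398;  (l²−L²−(e−x')²−y'²−z²)/2L = 0.1398
  √(A²+B²)=0.3025;  θ2 = -1.0905+1.0904 ≈ -0.0001
arm 3 (φ=240.0°): x'=0.0192, y'=0.0118
  A cos θ + B sin θ = C:  0.1008·cos θ + -0.2683·sin θ = 0.1866
  √(A²+B²)=0.2866;  θ3 = -1.2114+0.8620 ≈ -0.3494

θ₁ = -0.1749, θ₂ = -0.0001, θ₃ = -0.3494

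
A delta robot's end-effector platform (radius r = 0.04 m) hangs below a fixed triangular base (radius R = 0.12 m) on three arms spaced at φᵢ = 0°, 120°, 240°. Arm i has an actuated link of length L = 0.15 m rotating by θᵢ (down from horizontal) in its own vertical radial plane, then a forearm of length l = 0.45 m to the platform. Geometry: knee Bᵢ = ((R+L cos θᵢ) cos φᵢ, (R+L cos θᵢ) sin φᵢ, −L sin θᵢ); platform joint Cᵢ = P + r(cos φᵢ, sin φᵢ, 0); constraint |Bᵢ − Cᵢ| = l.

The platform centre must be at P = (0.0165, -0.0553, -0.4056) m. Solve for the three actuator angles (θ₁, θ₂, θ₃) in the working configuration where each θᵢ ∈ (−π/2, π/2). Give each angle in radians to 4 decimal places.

φ1=0.0° → target in arm frame (0.0165, -0.0553)
  A cos θ + B sin θ = C:  0.0635·cos θ + -0.4056·sin θ = 0.0280
  γ=atan2(-0.4056,0.0635)=-1.4155;  ψ=arccos(0.0682)=1.5026;  θ1=γ+ψ≈0.0871
arm 2 (φ=120.0°): x'=-0.0561, y'=0.0134
  A cos θ + B sin θ = C:  0.1361·cos θ + -0.4056·sin θ = -0.0107
  γ=atan2(-0.4056,0.1361)=-1.2470;  ψ=arccos(-0.0251)=1.5959;  θ2=γ+ψ≈0.3490
rotate P by −φ3: (0.0396, 0.0419, -0.4056)
  e−x'=0.0404;  (l²−L²−(e−x')²−y'²−z²)/2L = 0.0403
  θ3 = atan2(B,A) + arccos(C/0.4076) = 0.0001

θ₁ = 0.0871, θ₂ = 0.3490, θ₃ = 0.0001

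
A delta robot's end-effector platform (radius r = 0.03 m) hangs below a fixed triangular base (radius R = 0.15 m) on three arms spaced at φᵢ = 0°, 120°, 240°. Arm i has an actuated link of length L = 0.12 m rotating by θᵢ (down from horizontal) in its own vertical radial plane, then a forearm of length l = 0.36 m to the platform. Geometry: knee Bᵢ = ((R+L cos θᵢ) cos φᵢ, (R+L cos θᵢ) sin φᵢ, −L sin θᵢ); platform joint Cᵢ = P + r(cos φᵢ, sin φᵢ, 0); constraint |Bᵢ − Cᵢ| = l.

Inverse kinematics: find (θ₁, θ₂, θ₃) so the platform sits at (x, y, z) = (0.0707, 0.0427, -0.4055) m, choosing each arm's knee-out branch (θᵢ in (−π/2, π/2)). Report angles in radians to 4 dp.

θ₁ = 0.6980, θ₂ = 1.0470, θ₃ = 1.3960

arm 1 (φ=0.0°): x'=0.0707, y'=0.0427
  A=0.0493, B=-0.4055, C=(l²−L²−A²−y'²−z²)/(2L)=-0.2229
  γ=atan2(-0.4055,0.0493)=-1.4498;  ψ=arccos(-0.5456)=2.1478;  θ1=γ+ψ≈0.6980
arm 2 (φ=120.0°): x'=0.0016, y'=-0.0826
  A cos θ + B sin θ = C:  0.1184·cos θ + -0.4055·sin θ = -0.2919
  θ2 = atan2(B,A) + arccos(C/0.4224) = 1.0470
arm 3 (φ=240.0°): x'=-0.0723, y'=0.0399
  A=0.1923, B=-0.4055, C=(l²−L²−A²−y'²−z²)/(2L)=-0.3659
  √(A²+B²)=0.4488;  θ3 = -1.1279+2.5239 ≈ 1.3960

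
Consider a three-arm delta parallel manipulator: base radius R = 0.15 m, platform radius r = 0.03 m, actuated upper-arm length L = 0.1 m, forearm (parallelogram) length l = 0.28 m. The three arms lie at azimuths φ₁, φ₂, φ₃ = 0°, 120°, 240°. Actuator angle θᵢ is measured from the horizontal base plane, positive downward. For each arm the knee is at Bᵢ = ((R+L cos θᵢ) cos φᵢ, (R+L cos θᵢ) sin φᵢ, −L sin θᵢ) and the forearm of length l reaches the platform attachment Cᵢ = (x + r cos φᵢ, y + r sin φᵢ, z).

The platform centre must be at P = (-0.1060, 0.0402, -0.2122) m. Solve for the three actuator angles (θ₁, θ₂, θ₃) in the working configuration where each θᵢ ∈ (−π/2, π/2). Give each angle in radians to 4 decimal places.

arm 1 (φ=0.0°): x'=-0.1060, y'=0.0402
  A=0.2260, B=-0.2122, C=(l²−L²−A²−y'²−z²)/(2L)=-0.1466
  θ1 = atan2(B,A) + arccos(C/0.3100) = 1.3095
arm 2 (φ=120.0°): x'=0.0878, y'=0.0717
  e−x'=0.0322;  (l²−L²−(e−x')²−y'²−z²)/2L = 0.0860
  γ=atan2(-0.2122,0.0322)=-1.4203;  ψ=arccos(0.4006)=1.1587;  θ2=γ+ψ≈-0.2616
φ3=240.0° → target in arm frame (0.0182, -0.1119)
  A cos θ + B sin θ = C:  0.1018·cos θ + -0.2122·sin θ = 0.0024
  θ3 = atan2(B,A) + arccos(C/0.2354) = 0.4371

θ₁ = 1.3095, θ₂ = -0.2616, θ₃ = 0.4371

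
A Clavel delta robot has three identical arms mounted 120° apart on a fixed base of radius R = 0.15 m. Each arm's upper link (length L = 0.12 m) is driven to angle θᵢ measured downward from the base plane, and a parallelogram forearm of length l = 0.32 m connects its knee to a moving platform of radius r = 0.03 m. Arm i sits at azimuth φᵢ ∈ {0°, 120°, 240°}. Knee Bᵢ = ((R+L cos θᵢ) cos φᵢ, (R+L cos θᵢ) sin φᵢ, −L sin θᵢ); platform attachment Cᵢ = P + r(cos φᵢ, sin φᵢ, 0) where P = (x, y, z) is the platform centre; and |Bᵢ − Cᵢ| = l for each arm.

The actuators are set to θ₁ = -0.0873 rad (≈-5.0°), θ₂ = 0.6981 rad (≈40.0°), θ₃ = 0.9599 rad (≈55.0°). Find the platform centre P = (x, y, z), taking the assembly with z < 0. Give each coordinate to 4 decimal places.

(0.0935, 0.0277, -0.2729)

arm 1 at φ=0.0°: (R−r)+L cos θ1 = 0.2395;  O1 = (0.2395, 0.0000, 0.0105)
O2 = (0.2119·cos120.0°, 0.2119·sin120.0°, -0.0771) = (-0.1060, 0.1835, -0.0771)
arm 3 at φ=240.0°: (R−r)+L cos θ3 = 0.1888;  O3 = (-0.0944, -0.1635, -0.0983)
eliminate P² terms by subtracting sphere 1 from 2 and 3
linear system: -0.6910x+0.3671y = -0.0066−-0.1752z; -0.6679x+-0.3271y = -0.0122−-0.2175z
Cramer: x(z) = 0.0141-0.2911z;  y(z) = 0.0085-0.0707z
sphere 1 gives Az²+Bz+C=0 with A=1.0897, B=0.1091, C=-0.0514;  B²−4AC=0.2359;  roots -0.2729, 0.1728;  negative root z = -0.2729
x = 0.0935, y = 0.0277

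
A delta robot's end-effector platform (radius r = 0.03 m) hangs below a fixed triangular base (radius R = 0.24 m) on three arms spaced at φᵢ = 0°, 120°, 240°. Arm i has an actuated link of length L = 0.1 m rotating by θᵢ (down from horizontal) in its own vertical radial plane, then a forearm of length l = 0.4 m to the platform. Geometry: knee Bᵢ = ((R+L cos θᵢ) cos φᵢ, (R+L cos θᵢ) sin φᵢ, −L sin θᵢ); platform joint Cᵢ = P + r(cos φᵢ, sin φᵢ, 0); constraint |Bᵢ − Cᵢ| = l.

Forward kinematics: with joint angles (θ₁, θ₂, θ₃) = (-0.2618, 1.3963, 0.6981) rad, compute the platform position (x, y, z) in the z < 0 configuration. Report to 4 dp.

(0.1050, -0.0591, -0.3145)

φ1=0.0°: virtual centre (0.3066, 0.0000, 0.0259), radius l
centre 2 = (0.2274·cos120.0°, 0.2274·sin120.0°, -0.0985) = (-0.1137, 0.1969, -0.0985)
arm 3 at φ=240.0°: e+L cos θ3 = 0.2866;  centre 3 = (-0.1433, -0.2482, -0.0643)
|centre ₂|²−|centre ₁|² = -0.0333;  |centre ₃|²−|centre ₁|² = -0.0084
plane₁₂: -0.8405x+0.3938y+-0.2487z = -0.0333
Cramer: x(z) = 0.0257-0.2520z;  y(z) = -0.0297+0.0936z
quadratic in z: (1.0723)z²+(0.0843)z+(-0.0795)=0, √Δ=0.5902 → z ∈ {-0.3145, 0.2359}; z = -0.3145 (taking z<0)
x = 0.1050, y = -0.0591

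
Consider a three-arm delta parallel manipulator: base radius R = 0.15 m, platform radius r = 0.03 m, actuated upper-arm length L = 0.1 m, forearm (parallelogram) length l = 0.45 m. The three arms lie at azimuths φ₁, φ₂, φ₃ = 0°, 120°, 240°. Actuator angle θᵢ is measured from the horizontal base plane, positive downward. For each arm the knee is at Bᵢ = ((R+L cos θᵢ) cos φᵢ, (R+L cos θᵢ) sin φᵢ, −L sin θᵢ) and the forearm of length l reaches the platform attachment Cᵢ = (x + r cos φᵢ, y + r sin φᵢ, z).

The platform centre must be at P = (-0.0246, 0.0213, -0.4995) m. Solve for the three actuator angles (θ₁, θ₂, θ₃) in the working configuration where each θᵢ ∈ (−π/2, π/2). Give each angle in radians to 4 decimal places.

arm 1 (φ=0.0°): x'=-0.0246, y'=0.0213
  e−x'=0.1446;  (l²−L²−(e−x')²−y'²−z²)/2L = -0.3918
  γ=atan2(-0.4995,0.1446)=-1.2890;  ψ=arccos(-0.7535)=2.4241;  θ1=γ+ψ≈1.1351
rotate P by −φ2: (0.0307, 0.0107, -0.4995)
  A cos θ + B sin θ = C:  0.0893·cos θ + -0.4995·sin θ = -0.3254
  θ2 = atan2(B,A) + arccos(C/0.5074) = 0.8730
rotate P by −φ3: (-0.0061, -0.0320, -0.4995)
  A cos θ + B sin θ = C:  0.1261·cos θ + -0.4995·sin θ = -0.3697
  θ3 = atan2(B,A) + arccos(C/0.5152) = 1.0477

θ₁ = 1.1351, θ₂ = 0.8730, θ₃ = 1.0477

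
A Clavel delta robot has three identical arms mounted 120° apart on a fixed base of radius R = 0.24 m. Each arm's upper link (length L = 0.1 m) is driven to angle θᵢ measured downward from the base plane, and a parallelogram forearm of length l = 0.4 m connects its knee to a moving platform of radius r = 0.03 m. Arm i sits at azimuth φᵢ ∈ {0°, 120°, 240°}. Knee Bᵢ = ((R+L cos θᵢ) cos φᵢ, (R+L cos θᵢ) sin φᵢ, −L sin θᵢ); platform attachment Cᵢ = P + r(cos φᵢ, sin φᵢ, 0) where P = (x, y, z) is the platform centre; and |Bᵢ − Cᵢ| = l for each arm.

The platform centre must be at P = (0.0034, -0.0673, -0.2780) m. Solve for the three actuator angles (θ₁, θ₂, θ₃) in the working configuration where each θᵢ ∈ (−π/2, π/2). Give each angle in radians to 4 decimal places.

arm 1 (φ=0.0°): x'=0.0034, y'=-0.0673
  A cos θ + B sin θ = C:  0.2066·cos θ + -0.2780·sin θ = 0.1275
  γ=atan2(-0.2780,0.2066)=-0.9317;  ψ=arccos(0.3682)=1.1938;  θ1=γ+ψ≈0.2621
arm 2 (φ=120.0°): x'=-0.0600, y'=0.0307
  e−x'=0.2700;  (l²−L²−(e−x')²−y'²−z²)/2L = -0.0056
  θ2 = atan2(B,A) + arccos(C/0.3875) = 0.7852
arm 3 (φ=240.0°): x'=0.0566, y'=0.0366
  A=0.1534, B=-0.2780, C=(l²−L²−A²−y'²−z²)/(2L)=0.2392
  γ=atan2(-0.2780,0.1534)=-1.0665;  ψ=arccos(0.7533)=0.7177;  θ3=γ+ψ≈-0.3489

θ₁ = 0.2621, θ₂ = 0.7852, θ₃ = -0.3489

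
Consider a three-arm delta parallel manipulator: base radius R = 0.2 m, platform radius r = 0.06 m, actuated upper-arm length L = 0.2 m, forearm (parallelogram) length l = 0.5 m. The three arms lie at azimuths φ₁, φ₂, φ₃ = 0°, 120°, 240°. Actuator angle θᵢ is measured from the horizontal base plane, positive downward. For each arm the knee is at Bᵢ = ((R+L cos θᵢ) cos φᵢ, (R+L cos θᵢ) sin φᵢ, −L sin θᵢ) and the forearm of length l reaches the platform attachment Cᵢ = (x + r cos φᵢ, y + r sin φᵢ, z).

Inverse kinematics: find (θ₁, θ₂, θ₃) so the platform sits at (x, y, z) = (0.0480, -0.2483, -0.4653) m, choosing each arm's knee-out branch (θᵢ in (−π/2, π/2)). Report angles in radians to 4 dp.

θ₁ = 0.6109, θ₂ = 1.3964, θ₃ = 0.0873

arm 1 (φ=0.0°): x'=0.0480, y'=-0.2483
  e−x'=0.0920;  (l²−L²−(e−x')²−y'²−z²)/2L = -0.1916
  √(A²+B²)=0.4743;  θ1 = -1.3756+1.9865 ≈ 0.6109
arm 2 (φ=120.0°): x'=-0.2390, y'=0.0826
  A=0.3790, B=-0.4653, C=(l²−L²−A²−y'²−z²)/(2L)=-0.3925
  γ=atan2(-0.4653,0.3790)=-0.8872;  ψ=arccos(-0.6540)=2.2836;  θ2=γ+ψ≈1.3964
rotate P by −φ3: (0.1910, 0.1657, -0.4653)
  e−x'=-0.0510;  (l²−L²−(e−x')²−y'²−z²)/2L = -0.0914
  γ=atan2(-0.4653,-0.0510)=-1.6800;  ψ=arccos(-0.1953)=1.7674;  θ3=γ+ψ≈0.0873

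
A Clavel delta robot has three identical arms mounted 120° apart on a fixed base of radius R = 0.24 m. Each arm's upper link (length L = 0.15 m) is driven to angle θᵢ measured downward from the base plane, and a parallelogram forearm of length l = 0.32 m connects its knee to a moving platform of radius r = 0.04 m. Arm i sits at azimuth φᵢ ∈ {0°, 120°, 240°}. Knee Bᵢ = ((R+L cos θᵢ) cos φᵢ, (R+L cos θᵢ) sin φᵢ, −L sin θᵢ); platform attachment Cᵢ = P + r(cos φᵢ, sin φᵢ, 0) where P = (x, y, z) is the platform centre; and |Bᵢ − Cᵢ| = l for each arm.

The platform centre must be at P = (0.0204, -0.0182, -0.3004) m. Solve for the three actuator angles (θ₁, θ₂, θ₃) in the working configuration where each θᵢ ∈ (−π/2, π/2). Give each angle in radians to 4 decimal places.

θ₁ = 0.9600, θ₂ = 1.2214, θ₃ = 1.0470

φ1=0.0° → target in arm frame (0.0204, -0.0182)
  A cos θ + B sin θ = C:  0.1796·cos θ + -0.3004·sin θ = -0.1431
  γ=atan2(-0.3004,0.1796)=-1.0319;  ψ=arccos(-0.4088)=1.9920;  θ1=γ+ψ≈0.9600
φ2=120.0° → target in arm frame (-0.0260, -0.0086)
  A=0.2260, B=-0.3004, C=(l²−L²−A²−y'²−z²)/(2L)=-0.2049
  θ2 = atan2(B,A) + arccos(C/0.3759) = 1.2214
φ3=240.0° → target in arm frame (0.0056, 0.0268)
  A=0.1944, B=-0.3004, C=(l²−L²−A²−y'²−z²)/(2L)=-0.1629
  θ3 = atan2(B,A) + arccos(C/0.3578) = 1.0470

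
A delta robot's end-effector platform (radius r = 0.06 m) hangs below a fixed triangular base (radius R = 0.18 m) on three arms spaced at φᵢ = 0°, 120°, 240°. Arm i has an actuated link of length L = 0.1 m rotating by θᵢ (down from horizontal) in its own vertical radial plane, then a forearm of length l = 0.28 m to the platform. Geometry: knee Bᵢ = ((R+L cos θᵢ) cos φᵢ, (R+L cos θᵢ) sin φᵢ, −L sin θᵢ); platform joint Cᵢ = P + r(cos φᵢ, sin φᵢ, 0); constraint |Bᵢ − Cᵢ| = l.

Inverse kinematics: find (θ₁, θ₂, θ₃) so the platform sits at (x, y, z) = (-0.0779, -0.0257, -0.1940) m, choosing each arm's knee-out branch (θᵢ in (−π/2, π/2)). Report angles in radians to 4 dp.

rotate P by −φ1: (-0.0779, -0.0257, -0.1940)
  A=0.1979, B=-0.1940, C=(l²−L²−A²−y'²−z²)/(2L)=-0.0453
  √(A²+B²)=0.2771;  θ1 = -0.7754+1.7350 ≈ 0.9596
φ2=120.0° → target in arm frame (0.0167, 0.0803)
  A cos θ + B sin θ = C:  0.1033·cos θ + -0.1940·sin θ = 0.0682
  √(A²+B²)=0.2198;  θ2 = -1.0815+1.2553 ≈ 0.1738
φ3=240.0° → target in arm frame (0.0612, -0.0546)
  e−x'=0.0588;  (l²−L²−(e−x')²−y'²−z²)/2L = 0.1216
  √(A²+B²)=0.2027;  θ3 = -1.2765+0.9273 ≈ -0.3492

θ₁ = 0.9596, θ₂ = 0.1738, θ₃ = -0.3492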